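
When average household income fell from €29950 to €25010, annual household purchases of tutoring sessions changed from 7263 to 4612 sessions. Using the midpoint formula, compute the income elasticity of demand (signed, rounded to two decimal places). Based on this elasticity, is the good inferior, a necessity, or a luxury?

%ΔQ = (4612 − 7263)/[( 7263 + 4612)/2] = -2651/5937.5 = -0.446484…
%ΔIncome = (25010 − 29950)/[( 29950 + 25010)/2] = -4940/27480 = -0.179767…
E_income = (-2651/5937.5) / (-4940/27480) = 2.4836…
E_income > 1 ⇒ normal good, luxury.

2.48; luxury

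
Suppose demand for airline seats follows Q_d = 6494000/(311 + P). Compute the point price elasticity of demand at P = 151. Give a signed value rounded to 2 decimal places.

-0.33

dQ_d/dP = −6494000/(311 + P)² = -30.4248. At P = 151, Q_d = 14056.3.
Ed = (dQ_d/dP)·(P/Q_d) = (-30.4248) × (151/14056.3) = -0.3268…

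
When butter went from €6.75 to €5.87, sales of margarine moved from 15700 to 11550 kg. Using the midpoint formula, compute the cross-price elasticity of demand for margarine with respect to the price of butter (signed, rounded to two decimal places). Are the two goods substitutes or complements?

2.18; substitutes

%ΔQ_{margarine} = (11550 − 15700)/avg = -4150/13625 = -0.304587…
%ΔP_{butter} = (5.87 − 6.75)/avg = -0.88/6.31 = -0.139461…
E_cross = (-4150/13625) / (-0.88/6.31) = 2.1840…
E_cross > 0 ⇒ the goods are substitutes.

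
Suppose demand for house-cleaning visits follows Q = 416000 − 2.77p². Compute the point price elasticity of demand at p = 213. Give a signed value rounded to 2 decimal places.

dQ/dp = −2·2.77·p = -1180.02. At p = 213, Q = 290327.87.
Ed = (dQ/dp)·(p/Q) = (-1180.02) × (213/290327.87) = -0.8657…

-0.87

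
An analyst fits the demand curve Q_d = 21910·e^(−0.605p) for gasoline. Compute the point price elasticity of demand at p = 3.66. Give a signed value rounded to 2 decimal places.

dQ_d/dp = −0.605·Q_d = -1447.9. At p = 3.66, Q_d = 2393.23.
Ed = (dQ_d/dp)·(p/Q_d) = (-1447.9) × (3.66/2393.23) = -2.2143

-2.21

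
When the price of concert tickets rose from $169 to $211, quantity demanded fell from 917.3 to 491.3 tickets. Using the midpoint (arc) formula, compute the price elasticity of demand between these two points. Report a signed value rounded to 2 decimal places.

%ΔQ = (491.3 − 917.3) / [(917.3 + 491.3)/2] = -426/704.3 = -0.604855…
%ΔP = (211 − 169) / [(169 + 211)/2] = 42/190 = 0.221052…
Arc Ed = %ΔQ / %ΔP = (-426/704.3) / (42/190) = -2.7362…

-2.74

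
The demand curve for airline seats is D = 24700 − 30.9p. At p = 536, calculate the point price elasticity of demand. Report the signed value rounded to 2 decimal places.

-2.04

dD/dp = −30.9. At p = 536, D = 24700 − 30.9(536) = 8137.6.
Ed = (dD/dp)·(p/D) = −30.9 × (536/8137.6) = -2.0352…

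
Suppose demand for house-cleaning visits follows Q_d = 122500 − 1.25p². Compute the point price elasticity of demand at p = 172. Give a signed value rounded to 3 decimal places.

dQ_d/dp = −2·1.25·p = -430. At p = 172, Q_d = 85520.
Ed = (dQ_d/dp)·(p/Q_d) = (-430) × (172/85520) = -0.86482…

-0.865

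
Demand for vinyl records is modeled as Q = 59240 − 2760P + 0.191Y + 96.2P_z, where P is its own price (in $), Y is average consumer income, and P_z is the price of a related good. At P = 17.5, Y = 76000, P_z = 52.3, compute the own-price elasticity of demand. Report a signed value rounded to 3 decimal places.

At the given values, Q = 59240 − 2760(17.5) + 0.191(76000) + 96.2(52.3) = 30487.26.
∂Q/∂P = −2760.
E = (-2760) × (17.5/30487.26) = -1.58426…

-1.584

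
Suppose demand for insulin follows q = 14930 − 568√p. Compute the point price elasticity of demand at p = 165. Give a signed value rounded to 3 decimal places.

dq/dp = −568/(2√p) = -22.1094. At p = 165, q = 7633.91.
Ed = (dq/dp)·(p/q) = (-22.1094) × (165/7633.91) = -0.47787…

-0.478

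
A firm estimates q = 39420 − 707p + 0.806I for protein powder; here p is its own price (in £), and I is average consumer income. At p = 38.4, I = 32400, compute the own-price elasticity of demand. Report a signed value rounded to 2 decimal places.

At the given values, q = 39420 − 707(38.4) + 0.806(32400) = 38385.6.
∂q/∂p = −707.
E = (-707) × (38.4/38385.6) = -0.7072…

-0.71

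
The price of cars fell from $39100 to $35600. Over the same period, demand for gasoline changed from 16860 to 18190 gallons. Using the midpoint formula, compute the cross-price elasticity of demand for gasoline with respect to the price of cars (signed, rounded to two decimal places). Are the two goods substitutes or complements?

%ΔQ_{gasoline} = (18190 − 16860)/avg = 1330/17525 = 0.075891…
%ΔP_{cars} = (35600 − 39100)/avg = -3500/37350 = -0.093708…
E_cross = (1330/17525) / (-3500/37350) = -0.8098…
E_cross < 0 ⇒ the goods are complements.

-0.81; complements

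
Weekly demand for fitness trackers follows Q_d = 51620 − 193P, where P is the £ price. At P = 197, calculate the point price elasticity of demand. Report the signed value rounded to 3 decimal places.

dQ_d/dP = −193. At P = 197, Q_d = 51620 − 193(197) = 13599.
Ed = (dQ_d/dP)·(P/Q_d) = −193 × (197/13599) = -2.79586…

-2.796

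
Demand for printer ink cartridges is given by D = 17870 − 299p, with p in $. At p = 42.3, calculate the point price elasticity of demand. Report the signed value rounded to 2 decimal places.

-2.42

dD/dp = −299. At p = 42.3, D = 17870 − 299(42.3) = 5222.3.
Ed = (dD/dp)·(p/D) = −299 × (42.3/5222.3) = -2.4218…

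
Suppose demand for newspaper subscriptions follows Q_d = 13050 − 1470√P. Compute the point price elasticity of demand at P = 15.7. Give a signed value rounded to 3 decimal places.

dQ_d/dP = −1470/(2√P) = -185.497. At P = 15.7, Q_d = 7225.39.
Ed = (dQ_d/dP)·(P/Q_d) = (-185.497) × (15.7/7225.39) = -0.40306…

-0.403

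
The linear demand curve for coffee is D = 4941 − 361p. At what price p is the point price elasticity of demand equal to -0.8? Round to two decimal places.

Ed = −361p/(4941 − 361p). Set this equal to -0.8:
361p = 0.8·(4941 − 361p) ⇒ 361p(1 + 0.8) = 0.8·4941
p = 0.8·4941 / (361·1.8) = 6.0831…

6.08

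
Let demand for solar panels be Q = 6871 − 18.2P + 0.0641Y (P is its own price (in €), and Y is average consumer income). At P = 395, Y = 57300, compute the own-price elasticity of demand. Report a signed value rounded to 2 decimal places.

At the given values, Q = 6871 − 18.2(395) + 0.0641(57300) = 3354.93.
∂Q/∂P = −18.2.
E = (-18.2) × (395/3354.93) = -2.1428…

-2.14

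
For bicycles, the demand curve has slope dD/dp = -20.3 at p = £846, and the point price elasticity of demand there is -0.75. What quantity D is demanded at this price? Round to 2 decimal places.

Ed = (dD/dp)·(p/D) ⇒ D = (dD/dp)·p/Ed = (-20.3)·846/(-0.75) = 22898.4

22898.40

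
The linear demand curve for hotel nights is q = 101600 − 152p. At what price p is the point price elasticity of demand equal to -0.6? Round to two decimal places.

Ed = −152p/(101600 − 152p). Set this equal to -0.6:
152p = 0.6·(101600 − 152p) ⇒ 152p(1 + 0.6) = 0.6·101600
p = 0.6·101600 / (152·1.6) = 250.6578…

250.66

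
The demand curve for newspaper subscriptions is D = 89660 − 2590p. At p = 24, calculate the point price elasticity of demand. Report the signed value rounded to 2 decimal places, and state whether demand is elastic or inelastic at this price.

dD/dp = −2590. At p = 24, D = 89660 − 2590(24) = 27500.
Ed = (dD/dp)·(p/D) = −2590 × (24/27500) = -2.2603…
|Ed| = 2.26 > 1, so demand is elastic.

-2.26; elastic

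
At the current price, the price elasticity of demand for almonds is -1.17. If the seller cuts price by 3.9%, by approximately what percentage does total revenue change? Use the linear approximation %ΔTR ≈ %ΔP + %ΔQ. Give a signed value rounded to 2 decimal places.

+0.66%

%ΔQ ≈ Ed × %ΔP = (-1.17) × (-3.9%) = +4.5630%
%ΔTR ≈ %ΔP + %ΔQ = (-3.9%) + (+4.5630%) = +0.6630%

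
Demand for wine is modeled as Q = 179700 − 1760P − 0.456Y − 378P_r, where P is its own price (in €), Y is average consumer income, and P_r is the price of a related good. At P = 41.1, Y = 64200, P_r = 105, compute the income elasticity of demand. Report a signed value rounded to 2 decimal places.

At the given values, Q = 179700 − 1760(41.1) − 0.456(64200) − 378(105) = 38398.8.
∂Q/∂Y = -0.456.
E = (-0.456) × (64200/38398.8) = -0.7623…

-0.76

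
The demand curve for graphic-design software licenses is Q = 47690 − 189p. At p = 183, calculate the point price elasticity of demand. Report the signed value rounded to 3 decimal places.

dQ/dp = −189. At p = 183, Q = 47690 − 189(183) = 13103.
Ed = (dQ/dp)·(p/Q) = −189 × (183/13103) = -2.63962…

-2.640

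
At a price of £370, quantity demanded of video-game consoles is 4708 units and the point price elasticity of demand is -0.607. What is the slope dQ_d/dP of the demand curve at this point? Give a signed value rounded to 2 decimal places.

-7.72

Ed = (dQ_d/dP)·(P/Q_d) ⇒ dQ_d/dP = Ed·Q_d/P = (-0.607)·4708/370 = -7.7236…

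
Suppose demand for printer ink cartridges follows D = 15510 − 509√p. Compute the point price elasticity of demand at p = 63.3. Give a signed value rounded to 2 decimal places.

dD/dp = −509/(2√p) = -31.9879. At p = 63.3, D = 11460.3.
Ed = (dD/dp)·(p/D) = (-31.9879) × (63.3/11460.3) = -0.1766…

-0.18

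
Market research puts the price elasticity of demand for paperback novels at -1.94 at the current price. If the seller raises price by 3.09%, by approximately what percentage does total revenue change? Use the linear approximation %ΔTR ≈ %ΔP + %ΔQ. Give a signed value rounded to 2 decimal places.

%ΔQ ≈ Ed × %ΔP = (-1.94) × (+3.09%) = -5.9946%
%ΔTR ≈ %ΔP + %ΔQ = (+3.09%) + (-5.9946%) = -2.9046%

-2.90%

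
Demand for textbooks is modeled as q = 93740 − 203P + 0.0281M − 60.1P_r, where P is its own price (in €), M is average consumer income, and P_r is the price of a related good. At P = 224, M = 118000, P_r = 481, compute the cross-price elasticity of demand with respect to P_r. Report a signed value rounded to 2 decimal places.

-1.27

At the given values, q = 93740 − 203(224) + 0.0281(118000) − 60.1(481) = 22675.7.
∂q/∂P_r = -60.1.
E = (-60.1) × (481/22675.7) = -1.2748…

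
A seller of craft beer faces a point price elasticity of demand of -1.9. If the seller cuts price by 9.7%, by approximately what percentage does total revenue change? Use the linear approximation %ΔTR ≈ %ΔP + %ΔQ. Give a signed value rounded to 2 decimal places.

+8.73%

%ΔQ ≈ Ed × %ΔP = (-1.9) × (-9.7%) = +18.4300%
%ΔTR ≈ %ΔP + %ΔQ = (-9.7%) + (+18.4300%) = +8.7300%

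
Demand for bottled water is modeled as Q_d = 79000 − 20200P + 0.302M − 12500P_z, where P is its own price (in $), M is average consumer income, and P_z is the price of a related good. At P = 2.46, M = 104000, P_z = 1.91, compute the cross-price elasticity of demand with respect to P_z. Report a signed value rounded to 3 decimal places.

-0.648

At the given values, Q_d = 79000 − 20200(2.46) + 0.302(104000) − 12500(1.91) = 36841.
∂Q_d/∂P_z = -12500.
E = (-12500) × (1.91/36841) = -0.64805…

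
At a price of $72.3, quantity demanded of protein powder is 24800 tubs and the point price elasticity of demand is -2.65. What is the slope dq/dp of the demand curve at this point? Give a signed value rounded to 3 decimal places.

-908.990

Ed = (dq/dp)·(p/q) ⇒ dq/dp = Ed·q/p = (-2.65)·24800/72.3 = -908.99031…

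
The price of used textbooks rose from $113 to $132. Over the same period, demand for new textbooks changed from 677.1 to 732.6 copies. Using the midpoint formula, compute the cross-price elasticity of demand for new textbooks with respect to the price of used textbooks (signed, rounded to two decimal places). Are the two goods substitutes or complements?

%ΔQ_{new textbooks} = (732.6 − 677.1)/avg = 55.5/704.85 = 0.078740…
%ΔP_{used textbooks} = (132 − 113)/avg = 19/122.5 = 0.155102…
E_cross = (55.5/704.85) / (19/122.5) = 0.5076…
E_cross > 0 ⇒ the goods are substitutes.

0.51; substitutes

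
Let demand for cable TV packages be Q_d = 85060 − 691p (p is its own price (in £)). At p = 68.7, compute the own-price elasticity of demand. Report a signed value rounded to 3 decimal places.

-1.263

At the given values, Q_d = 85060 − 691(68.7) = 37588.3.
∂Q_d/∂p = −691.
E = (-691) × (68.7/37588.3) = -1.26293…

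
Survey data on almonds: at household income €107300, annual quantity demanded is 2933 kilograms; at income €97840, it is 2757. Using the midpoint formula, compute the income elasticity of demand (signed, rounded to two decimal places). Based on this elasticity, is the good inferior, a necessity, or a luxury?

%ΔQ = (2757 − 2933)/[( 2933 + 2757)/2] = -176/2845 = -0.061862…
%ΔIncome = (97840 − 107300)/[( 107300 + 97840)/2] = -9460/102570 = -0.092229…
E_income = (-176/2845) / (-9460/102570) = 0.6707…
0 < E_income < 1 ⇒ normal good, necessity.

0.67; necessity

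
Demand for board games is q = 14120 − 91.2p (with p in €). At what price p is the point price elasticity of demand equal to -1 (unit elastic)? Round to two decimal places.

Ed = −91.2p/(14120 − 91.2p). Set this equal to -1:
91.2p = 1·(14120 − 91.2p) ⇒ 91.2p(1 + 1) = 1·14120
p = 1·14120 / (91.2·2) = 77.4122…

77.41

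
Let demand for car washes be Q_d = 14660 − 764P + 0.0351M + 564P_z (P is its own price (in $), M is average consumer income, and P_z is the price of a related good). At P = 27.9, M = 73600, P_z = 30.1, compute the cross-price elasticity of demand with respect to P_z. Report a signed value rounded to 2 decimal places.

At the given values, Q_d = 14660 − 764(27.9) + 0.0351(73600) + 564(30.1) = 12904.16.
∂Q_d/∂P_z = 564.
E = (564) × (30.1/12904.16) = 1.3155…

1.32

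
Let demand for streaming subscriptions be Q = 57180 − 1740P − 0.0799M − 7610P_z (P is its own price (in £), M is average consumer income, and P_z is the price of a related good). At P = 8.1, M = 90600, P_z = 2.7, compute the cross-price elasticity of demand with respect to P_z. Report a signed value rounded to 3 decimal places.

At the given values, Q = 57180 − 1740(8.1) − 0.0799(90600) − 7610(2.7) = 15300.06.
∂Q/∂P_z = -7610.
E = (-7610) × (2.7/15300.06) = -1.34293…

-1.343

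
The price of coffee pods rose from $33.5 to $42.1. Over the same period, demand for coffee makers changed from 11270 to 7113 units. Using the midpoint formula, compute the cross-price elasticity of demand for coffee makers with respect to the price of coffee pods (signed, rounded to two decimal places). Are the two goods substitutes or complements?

-1.99; complements

%ΔQ_{coffee makers} = (7113 − 11270)/avg = -4157/9191.5 = -0.452265…
%ΔP_{coffee pods} = (42.1 − 33.5)/avg = 8.6/37.8 = 0.227513…
E_cross = (-4157/9191.5) / (8.6/37.8) = -1.9878…
E_cross < 0 ⇒ the goods are complements.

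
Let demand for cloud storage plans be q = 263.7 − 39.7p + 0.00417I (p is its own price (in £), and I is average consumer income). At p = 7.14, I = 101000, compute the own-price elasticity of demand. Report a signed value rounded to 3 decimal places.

-0.706

At the given values, q = 263.7 − 39.7(7.14) + 0.00417(101000) = 401.412.
∂q/∂p = −39.7.
E = (-39.7) × (7.14/401.412) = -0.70615…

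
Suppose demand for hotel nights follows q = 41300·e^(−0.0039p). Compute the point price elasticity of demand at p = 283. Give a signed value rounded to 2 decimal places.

-1.10

dq/dp = −0.0039·q = -53.4175. At p = 283, q = 13696.8.
Ed = (dq/dp)·(p/q) = (-53.4175) × (283/13696.8) = -1.1037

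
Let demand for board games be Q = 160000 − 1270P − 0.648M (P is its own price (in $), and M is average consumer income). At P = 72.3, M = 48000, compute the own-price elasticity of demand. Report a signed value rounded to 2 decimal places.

-2.48

At the given values, Q = 160000 − 1270(72.3) − 0.648(48000) = 37075.
∂Q/∂P = −1270.
E = (-1270) × (72.3/37075) = -2.4766…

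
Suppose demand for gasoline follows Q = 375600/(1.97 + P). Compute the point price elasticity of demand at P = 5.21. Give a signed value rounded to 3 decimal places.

dQ/dP = −375600/(1.97 + P)² = -7285.79. At P = 5.21, Q = 52312.
Ed = (dQ/dP)·(P/Q) = (-7285.79) × (5.21/52312) = -0.72562…

-0.726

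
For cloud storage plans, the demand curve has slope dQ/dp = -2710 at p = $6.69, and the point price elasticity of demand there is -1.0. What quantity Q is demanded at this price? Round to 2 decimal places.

Ed = (dQ/dp)·(p/Q) ⇒ Q = (dQ/dp)·p/Ed = (-2710)·6.69/(-1.0) = 18129.9

18129.90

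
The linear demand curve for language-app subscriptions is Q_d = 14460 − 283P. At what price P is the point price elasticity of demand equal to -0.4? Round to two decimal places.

14.60

Ed = −283P/(14460 − 283P). Set this equal to -0.4:
283P = 0.4·(14460 − 283P) ⇒ 283P(1 + 0.4) = 0.4·14460
P = 0.4·14460 / (283·1.4) = 14.5986…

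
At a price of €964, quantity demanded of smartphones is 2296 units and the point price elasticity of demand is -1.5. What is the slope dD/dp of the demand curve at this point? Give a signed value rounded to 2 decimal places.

-3.57

Ed = (dD/dp)·(p/D) ⇒ dD/dp = Ed·D/p = (-1.5)·2296/964 = -3.5726…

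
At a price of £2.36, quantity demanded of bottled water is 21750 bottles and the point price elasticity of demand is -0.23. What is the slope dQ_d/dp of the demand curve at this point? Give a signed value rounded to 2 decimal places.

Ed = (dQ_d/dp)·(p/Q_d) ⇒ dQ_d/dp = Ed·Q_d/p = (-0.23)·21750/2.36 = -2119.7033…

-2119.70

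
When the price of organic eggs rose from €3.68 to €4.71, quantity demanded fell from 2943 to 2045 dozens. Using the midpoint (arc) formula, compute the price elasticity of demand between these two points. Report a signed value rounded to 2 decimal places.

%ΔQ = (2045 − 2943) / [(2943 + 2045)/2] = -898/2494 = -0.360064…
%ΔP = (4.71 − 3.68) / [(3.68 + 4.71)/2] = 1.03/4.195 = 0.245530…
Arc Ed = %ΔQ / %ΔP = (-898/2494) / (1.03/4.195) = -1.4664…

-1.47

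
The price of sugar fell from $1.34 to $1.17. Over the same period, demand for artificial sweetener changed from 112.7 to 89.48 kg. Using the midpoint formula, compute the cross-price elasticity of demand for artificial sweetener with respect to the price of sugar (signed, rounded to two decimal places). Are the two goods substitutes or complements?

%ΔQ_{artificial sweetener} = (89.48 − 112.7)/avg = -23.22/101.09 = -0.229696…
%ΔP_{sugar} = (1.17 − 1.34)/avg = -0.17/1.255 = -0.135458…
E_cross = (-23.22/101.09) / (-0.17/1.255) = 1.6956…
E_cross > 0 ⇒ the goods are substitutes.

1.70; substitutes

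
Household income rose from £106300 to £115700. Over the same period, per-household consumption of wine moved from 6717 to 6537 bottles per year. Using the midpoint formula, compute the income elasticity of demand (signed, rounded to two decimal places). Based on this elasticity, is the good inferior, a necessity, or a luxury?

%ΔQ = (6537 − 6717)/[( 6717 + 6537)/2] = -180/6627 = -0.027161…
%ΔIncome = (115700 − 106300)/[( 106300 + 115700)/2] = 9400/111000 = 0.084684…
E_income = (-180/6627) / (9400/111000) = -0.3207…
E_income < 0 ⇒ inferior good.

-0.32; inferior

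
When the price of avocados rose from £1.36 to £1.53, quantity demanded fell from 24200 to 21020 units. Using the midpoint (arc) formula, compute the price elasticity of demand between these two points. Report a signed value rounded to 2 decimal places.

-1.20

%ΔQ = (21020 − 24200) / [(24200 + 21020)/2] = -3180/22610 = -0.140645…
%ΔP = (1.53 − 1.36) / [(1.36 + 1.53)/2] = 0.17/1.445 = 0.117647…
Arc Ed = %ΔQ / %ΔP = (-3180/22610) / (0.17/1.445) = -1.1954…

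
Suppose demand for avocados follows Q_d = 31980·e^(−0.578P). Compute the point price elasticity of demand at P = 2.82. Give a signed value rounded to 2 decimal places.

-1.63

dQ_d/dP = −0.578·Q_d = -3621.79. At P = 2.82, Q_d = 6266.08.
Ed = (dQ_d/dP)·(P/Q_d) = (-3621.79) × (2.82/6266.08) = -1.6299…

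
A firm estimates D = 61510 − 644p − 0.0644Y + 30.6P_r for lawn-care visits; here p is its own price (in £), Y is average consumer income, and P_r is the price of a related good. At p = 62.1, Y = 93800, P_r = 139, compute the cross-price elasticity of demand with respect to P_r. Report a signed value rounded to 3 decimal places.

0.216

At the given values, D = 61510 − 644(62.1) − 0.0644(93800) + 30.6(139) = 19730.28.
∂D/∂P_r = 30.6.
E = (30.6) × (139/19730.28) = 0.21557…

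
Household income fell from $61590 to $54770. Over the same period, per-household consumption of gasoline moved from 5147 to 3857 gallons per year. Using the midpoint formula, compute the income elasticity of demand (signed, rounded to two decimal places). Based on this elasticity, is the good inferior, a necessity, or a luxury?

%ΔQ = (3857 − 5147)/[( 5147 + 3857)/2] = -1290/4502 = -0.286539…
%ΔIncome = (54770 − 61590)/[( 61590 + 54770)/2] = -6820/58180 = -0.117222…
E_income = (-1290/4502) / (-6820/58180) = 2.4444…
E_income > 1 ⇒ normal good, luxury.

2.44; luxury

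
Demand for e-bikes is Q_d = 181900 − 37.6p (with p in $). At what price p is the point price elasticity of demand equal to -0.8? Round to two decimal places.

Ed = −37.6p/(181900 − 37.6p). Set this equal to -0.8:
37.6p = 0.8·(181900 − 37.6p) ⇒ 37.6p(1 + 0.8) = 0.8·181900
p = 0.8·181900 / (37.6·1.8) = 2150.1182…

2150.12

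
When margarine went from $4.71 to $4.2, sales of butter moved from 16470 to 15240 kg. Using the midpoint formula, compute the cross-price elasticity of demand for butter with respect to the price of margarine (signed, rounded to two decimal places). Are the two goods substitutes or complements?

%ΔQ_{butter} = (15240 − 16470)/avg = -1230/15855 = -0.077578…
%ΔP_{margarine} = (4.2 − 4.71)/avg = -0.51/4.455 = -0.114478…
E_cross = (-1230/15855) / (-0.51/4.455) = 0.6776…
E_cross > 0 ⇒ the goods are substitutes.

0.68; substitutes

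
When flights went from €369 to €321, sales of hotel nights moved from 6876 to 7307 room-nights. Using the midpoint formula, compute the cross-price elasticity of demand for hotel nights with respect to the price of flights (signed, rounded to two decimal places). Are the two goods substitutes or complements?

%ΔQ_{hotel nights} = (7307 − 6876)/avg = 431/7091.5 = 0.060776…
%ΔP_{flights} = (321 − 369)/avg = -48/345 = -0.139130…
E_cross = (431/7091.5) / (-48/345) = -0.4368…
E_cross < 0 ⇒ the goods are complements.

-0.44; complements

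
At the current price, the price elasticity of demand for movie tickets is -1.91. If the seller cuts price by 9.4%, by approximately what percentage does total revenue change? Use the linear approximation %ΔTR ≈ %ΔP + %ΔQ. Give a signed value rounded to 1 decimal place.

%ΔQ ≈ Ed × %ΔP = (-1.91) × (-9.4%) = +17.9540%
%ΔTR ≈ %ΔP + %ΔQ = (-9.4%) + (+17.9540%) = +8.5540%

+8.6%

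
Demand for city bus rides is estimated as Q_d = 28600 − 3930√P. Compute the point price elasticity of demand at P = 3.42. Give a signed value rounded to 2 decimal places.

dQ_d/dP = −3930/(2√P) = -1062.55. At P = 3.42, Q_d = 21332.2.
Ed = (dQ_d/dP)·(P/Q_d) = (-1062.55) × (3.42/21332.2) = -0.1703…

-0.17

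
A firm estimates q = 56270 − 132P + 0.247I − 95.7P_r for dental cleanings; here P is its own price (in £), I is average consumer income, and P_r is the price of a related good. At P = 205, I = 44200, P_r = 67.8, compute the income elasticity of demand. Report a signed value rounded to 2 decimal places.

At the given values, q = 56270 − 132(205) + 0.247(44200) − 95.7(67.8) = 33638.94.
∂q/∂I = 0.247.
E = (0.247) × (44200/33638.94) = 0.3245…

0.32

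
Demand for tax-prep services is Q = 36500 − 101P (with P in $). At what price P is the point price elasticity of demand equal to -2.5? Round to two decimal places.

Ed = −101P/(36500 − 101P). Set this equal to -2.5:
101P = 2.5·(36500 − 101P) ⇒ 101P(1 + 2.5) = 2.5·36500
P = 2.5·36500 / (101·3.5) = 258.1329…

258.13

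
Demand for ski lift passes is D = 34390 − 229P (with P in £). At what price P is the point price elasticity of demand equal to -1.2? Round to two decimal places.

Ed = −229P/(34390 − 229P). Set this equal to -1.2:
229P = 1.2·(34390 − 229P) ⇒ 229P(1 + 1.2) = 1.2·34390
P = 1.2·34390 / (229·2.2) = 81.9134…

81.91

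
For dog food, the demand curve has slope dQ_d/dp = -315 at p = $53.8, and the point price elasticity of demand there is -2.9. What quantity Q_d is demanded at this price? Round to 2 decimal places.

Ed = (dQ_d/dp)·(p/Q_d) ⇒ Q_d = (dQ_d/dp)·p/Ed = (-315)·53.8/(-2.9) = 5843.7931…

5843.79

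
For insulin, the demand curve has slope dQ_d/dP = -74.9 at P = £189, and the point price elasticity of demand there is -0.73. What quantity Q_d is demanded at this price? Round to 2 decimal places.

Ed = (dQ_d/dP)·(P/Q_d) ⇒ Q_d = (dQ_d/dP)·P/Ed = (-74.9)·189/(-0.73) = 19391.9178…

19391.92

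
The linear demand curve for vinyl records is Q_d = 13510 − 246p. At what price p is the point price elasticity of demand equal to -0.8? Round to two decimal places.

24.41

Ed = −246p/(13510 − 246p). Set this equal to -0.8:
246p = 0.8·(13510 − 246p) ⇒ 246p(1 + 0.8) = 0.8·13510
p = 0.8·13510 / (246·1.8) = 24.4083…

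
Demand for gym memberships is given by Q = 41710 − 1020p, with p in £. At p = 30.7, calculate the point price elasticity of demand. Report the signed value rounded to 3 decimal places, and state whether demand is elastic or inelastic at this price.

dQ/dp = −1020. At p = 30.7, Q = 41710 − 1020(30.7) = 10396.
Ed = (dQ/dp)·(p/Q) = −1020 × (30.7/10396) = -3.01212…
|Ed| = 3.012 > 1, so demand is elastic.

-3.012; elastic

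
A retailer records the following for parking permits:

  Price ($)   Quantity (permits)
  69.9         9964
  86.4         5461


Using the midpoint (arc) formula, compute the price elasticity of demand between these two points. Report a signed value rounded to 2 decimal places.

%ΔQ = (5461 − 9964) / [(9964 + 5461)/2] = -4503/7712.5 = -0.583857…
%ΔP = (86.4 − 69.9) / [(69.9 + 86.4)/2] = 16.5/78.15 = 0.211132…
Arc Ed = %ΔQ / %ΔP = (-4503/7712.5) / (16.5/78.15) = -2.7653…

-2.77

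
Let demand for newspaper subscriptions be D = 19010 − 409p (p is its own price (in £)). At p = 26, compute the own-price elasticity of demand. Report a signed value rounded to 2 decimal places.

At the given values, D = 19010 − 409(26) = 8376.
∂D/∂p = −409.
E = (-409) × (26/8376) = -1.2695…

-1.27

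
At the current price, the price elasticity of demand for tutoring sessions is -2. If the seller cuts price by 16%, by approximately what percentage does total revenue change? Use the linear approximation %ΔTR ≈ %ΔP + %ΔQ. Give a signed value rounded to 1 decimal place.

+16.0%

%ΔQ ≈ Ed × %ΔP = (-2) × (-16%) = +32.0000%
%ΔTR ≈ %ΔP + %ΔQ = (-16%) + (+32.0000%) = +16.0000%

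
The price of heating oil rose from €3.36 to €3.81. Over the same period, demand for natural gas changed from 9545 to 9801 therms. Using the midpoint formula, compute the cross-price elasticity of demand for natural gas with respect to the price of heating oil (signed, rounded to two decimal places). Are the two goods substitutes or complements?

0.21; substitutes

%ΔQ_{natural gas} = (9801 − 9545)/avg = 256/9673 = 0.026465…
%ΔP_{heating oil} = (3.81 − 3.36)/avg = 0.45/3.585 = 0.125523…
E_cross = (256/9673) / (0.45/3.585) = 0.2108…
E_cross > 0 ⇒ the goods are substitutes.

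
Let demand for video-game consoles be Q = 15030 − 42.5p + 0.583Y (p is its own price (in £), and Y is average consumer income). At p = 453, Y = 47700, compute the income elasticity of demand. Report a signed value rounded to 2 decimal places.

At the given values, Q = 15030 − 42.5(453) + 0.583(47700) = 23586.6.
∂Q/∂Y = 0.583.
E = (0.583) × (47700/23586.6) = 1.1790…

1.18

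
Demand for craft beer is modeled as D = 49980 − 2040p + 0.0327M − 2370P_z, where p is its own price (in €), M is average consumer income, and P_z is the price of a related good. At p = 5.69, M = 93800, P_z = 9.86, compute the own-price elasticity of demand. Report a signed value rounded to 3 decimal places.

-0.642

At the given values, D = 49980 − 2040(5.69) + 0.0327(93800) − 2370(9.86) = 18071.46.
∂D/∂p = −2040.
E = (-2040) × (5.69/18071.46) = -0.64231…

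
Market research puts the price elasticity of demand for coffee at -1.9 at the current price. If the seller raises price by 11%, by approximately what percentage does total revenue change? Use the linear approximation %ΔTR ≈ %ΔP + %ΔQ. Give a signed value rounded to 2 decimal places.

%ΔQ ≈ Ed × %ΔP = (-1.9) × (+11%) = -20.9000%
%ΔTR ≈ %ΔP + %ΔQ = (+11%) + (-20.9000%) = -9.9000%

-9.90%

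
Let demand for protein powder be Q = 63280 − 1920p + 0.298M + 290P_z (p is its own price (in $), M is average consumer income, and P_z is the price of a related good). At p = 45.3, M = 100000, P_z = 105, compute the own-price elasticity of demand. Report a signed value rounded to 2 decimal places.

At the given values, Q = 63280 − 1920(45.3) + 0.298(100000) + 290(105) = 36554.
∂Q/∂p = −1920.
E = (-1920) × (45.3/36554) = -2.3793…

-2.38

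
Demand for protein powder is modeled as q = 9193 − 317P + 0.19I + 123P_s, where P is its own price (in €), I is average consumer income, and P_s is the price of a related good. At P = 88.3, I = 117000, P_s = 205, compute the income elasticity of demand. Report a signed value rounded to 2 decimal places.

0.78

At the given values, q = 9193 − 317(88.3) + 0.19(117000) + 123(205) = 28646.9.
∂q/∂I = 0.19.
E = (0.19) × (117000/28646.9) = 0.7760…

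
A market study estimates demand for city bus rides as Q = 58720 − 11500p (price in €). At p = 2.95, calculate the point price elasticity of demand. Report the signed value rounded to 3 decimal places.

dQ/dp = −11500. At p = 2.95, Q = 58720 − 11500(2.95) = 24795.
Ed = (dQ/dp)·(p/Q) = −11500 × (2.95/24795) = -1.36821…

-1.368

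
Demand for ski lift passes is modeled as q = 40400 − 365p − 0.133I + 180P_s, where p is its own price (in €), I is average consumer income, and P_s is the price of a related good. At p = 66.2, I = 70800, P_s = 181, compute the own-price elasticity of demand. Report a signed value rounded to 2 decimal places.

At the given values, q = 40400 − 365(66.2) − 0.133(70800) + 180(181) = 39400.6.
∂q/∂p = −365.
E = (-365) × (66.2/39400.6) = -0.6132…

-0.61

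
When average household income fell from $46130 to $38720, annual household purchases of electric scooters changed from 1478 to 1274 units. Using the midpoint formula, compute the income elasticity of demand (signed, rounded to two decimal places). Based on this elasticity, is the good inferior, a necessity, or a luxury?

0.85; necessity

%ΔQ = (1274 − 1478)/[( 1478 + 1274)/2] = -204/1376 = -0.148255…
%ΔIncome = (38720 − 46130)/[( 46130 + 38720)/2] = -7410/42425 = -0.174661…
E_income = (-204/1376) / (-7410/42425) = 0.8488…
0 < E_income < 1 ⇒ normal good, necessity.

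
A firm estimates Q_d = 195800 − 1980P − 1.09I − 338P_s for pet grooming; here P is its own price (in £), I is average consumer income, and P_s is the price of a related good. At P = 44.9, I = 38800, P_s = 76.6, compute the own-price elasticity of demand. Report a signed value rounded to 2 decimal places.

-2.30

At the given values, Q_d = 195800 − 1980(44.9) − 1.09(38800) − 338(76.6) = 38715.2.
∂Q_d/∂P = −1980.
E = (-1980) × (44.9/38715.2) = -2.2963…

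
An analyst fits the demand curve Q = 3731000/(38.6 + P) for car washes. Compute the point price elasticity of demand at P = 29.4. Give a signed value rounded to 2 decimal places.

dQ/dP = −3731000/(38.6 + P)² = -806.877. At P = 29.4, Q = 54867.6.
Ed = (dQ/dP)·(P/Q) = (-806.877) × (29.4/54867.6) = -0.4323…

-0.43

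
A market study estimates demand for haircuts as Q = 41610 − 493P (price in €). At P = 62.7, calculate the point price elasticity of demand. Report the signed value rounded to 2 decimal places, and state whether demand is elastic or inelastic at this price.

-2.89; elastic

dQ/dP = −493. At P = 62.7, Q = 41610 − 493(62.7) = 10698.9.
Ed = (dQ/dP)·(P/Q) = −493 × (62.7/10698.9) = -2.8891…
|Ed| = 2.89 > 1, so demand is elastic.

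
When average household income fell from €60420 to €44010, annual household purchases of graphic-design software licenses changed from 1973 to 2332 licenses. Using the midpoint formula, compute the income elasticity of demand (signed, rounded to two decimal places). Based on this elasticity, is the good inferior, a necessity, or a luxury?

-0.53; inferior

%ΔQ = (2332 − 1973)/[( 1973 + 2332)/2] = 359/2152.5 = 0.166782…
%ΔIncome = (44010 − 60420)/[( 60420 + 44010)/2] = -16410/52215 = -0.314277…
E_income = (359/2152.5) / (-16410/52215) = -0.5306…
E_income < 0 ⇒ inferior good.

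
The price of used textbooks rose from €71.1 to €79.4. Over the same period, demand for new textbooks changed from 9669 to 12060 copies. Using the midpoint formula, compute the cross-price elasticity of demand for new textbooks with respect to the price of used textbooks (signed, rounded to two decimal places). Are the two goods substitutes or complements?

2.00; substitutes

%ΔQ_{new textbooks} = (12060 − 9669)/avg = 2391/10864.5 = 0.220074…
%ΔP_{used textbooks} = (79.4 − 71.1)/avg = 8.3/75.25 = 0.110299…
E_cross = (2391/10864.5) / (8.3/75.25) = 1.9952…
E_cross > 0 ⇒ the goods are substitutes.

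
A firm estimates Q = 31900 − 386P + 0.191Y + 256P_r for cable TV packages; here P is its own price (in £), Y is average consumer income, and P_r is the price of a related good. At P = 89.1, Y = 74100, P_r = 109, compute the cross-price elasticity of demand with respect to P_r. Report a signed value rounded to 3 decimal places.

At the given values, Q = 31900 − 386(89.1) + 0.191(74100) + 256(109) = 39564.5.
∂Q/∂P_r = 256.
E = (256) × (109/39564.5) = 0.70527…

0.705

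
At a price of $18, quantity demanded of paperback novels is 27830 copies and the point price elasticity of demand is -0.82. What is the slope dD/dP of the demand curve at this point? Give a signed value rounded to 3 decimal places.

-1267.811

Ed = (dD/dP)·(P/D) ⇒ dD/dP = Ed·D/P = (-0.82)·27830/18 = -1267.81111…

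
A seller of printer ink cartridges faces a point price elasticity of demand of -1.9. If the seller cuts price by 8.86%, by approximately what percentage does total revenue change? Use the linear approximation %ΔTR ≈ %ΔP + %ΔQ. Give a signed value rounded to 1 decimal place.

%ΔQ ≈ Ed × %ΔP = (-1.9) × (-8.86%) = +16.8340%
%ΔTR ≈ %ΔP + %ΔQ = (-8.86%) + (+16.8340%) = +7.9740%

+8.0%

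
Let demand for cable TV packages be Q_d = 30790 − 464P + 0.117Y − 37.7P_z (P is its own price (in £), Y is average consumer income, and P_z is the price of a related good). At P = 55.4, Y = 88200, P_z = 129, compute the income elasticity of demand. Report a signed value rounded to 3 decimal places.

At the given values, Q_d = 30790 − 464(55.4) + 0.117(88200) − 37.7(129) = 10540.5.
∂Q_d/∂Y = 0.117.
E = (0.117) × (88200/10540.5) = 0.97902…

0.979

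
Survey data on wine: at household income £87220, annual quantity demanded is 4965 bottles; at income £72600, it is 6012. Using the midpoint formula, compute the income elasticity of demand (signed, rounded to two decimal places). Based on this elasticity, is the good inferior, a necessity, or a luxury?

-1.04; inferior

%ΔQ = (6012 − 4965)/[( 4965 + 6012)/2] = 1047/5488.5 = 0.190762…
%ΔIncome = (72600 − 87220)/[( 87220 + 72600)/2] = -14620/79910 = -0.182955…
E_income = (1047/5488.5) / (-14620/79910) = -1.0426…
E_income < 0 ⇒ inferior good.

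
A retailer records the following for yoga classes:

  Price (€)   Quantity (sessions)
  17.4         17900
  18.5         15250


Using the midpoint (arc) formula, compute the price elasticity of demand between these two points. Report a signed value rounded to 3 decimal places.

%ΔQ = (15250 − 17900) / [(17900 + 15250)/2] = -2650/16575 = -0.159879…
%ΔP = (18.5 − 17.4) / [(17.4 + 18.5)/2] = 1.1/17.95 = 0.061281…
Arc Ed = %ΔQ / %ΔP = (-2650/16575) / (1.1/17.95) = -2.60894…

-2.609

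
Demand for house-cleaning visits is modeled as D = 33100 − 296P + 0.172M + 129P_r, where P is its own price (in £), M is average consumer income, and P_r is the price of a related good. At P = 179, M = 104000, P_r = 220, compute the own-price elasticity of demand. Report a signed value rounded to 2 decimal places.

At the given values, D = 33100 − 296(179) + 0.172(104000) + 129(220) = 26384.
∂D/∂P = −296.
E = (-296) × (179/26384) = -2.0081…

-2.01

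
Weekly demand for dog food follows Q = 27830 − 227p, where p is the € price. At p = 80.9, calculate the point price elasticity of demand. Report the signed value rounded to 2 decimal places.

dQ/dp = −227. At p = 80.9, Q = 27830 − 227(80.9) = 9465.7.
Ed = (dQ/dp)·(p/Q) = −227 × (80.9/9465.7) = -1.9400…

-1.94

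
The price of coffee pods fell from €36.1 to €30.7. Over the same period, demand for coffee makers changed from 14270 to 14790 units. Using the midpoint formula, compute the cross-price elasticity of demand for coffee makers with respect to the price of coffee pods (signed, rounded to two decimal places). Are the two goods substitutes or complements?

%ΔQ_{coffee makers} = (14790 − 14270)/avg = 520/14530 = 0.035788…
%ΔP_{coffee pods} = (30.7 − 36.1)/avg = -5.4/33.4 = -0.161676…
E_cross = (520/14530) / (-5.4/33.4) = -0.2213…
E_cross < 0 ⇒ the goods are complements.

-0.22; complements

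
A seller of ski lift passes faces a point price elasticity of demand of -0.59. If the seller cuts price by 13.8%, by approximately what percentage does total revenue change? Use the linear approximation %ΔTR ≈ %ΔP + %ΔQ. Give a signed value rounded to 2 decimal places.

-5.66%

%ΔQ ≈ Ed × %ΔP = (-0.59) × (-13.8%) = +8.1420%
%ΔTR ≈ %ΔP + %ΔQ = (-13.8%) + (+8.1420%) = -5.6580%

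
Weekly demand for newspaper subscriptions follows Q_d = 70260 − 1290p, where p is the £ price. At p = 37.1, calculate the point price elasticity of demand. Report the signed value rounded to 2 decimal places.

-2.14

dQ_d/dp = −1290. At p = 37.1, Q_d = 70260 − 1290(37.1) = 22401.
Ed = (dQ_d/dp)·(p/Q_d) = −1290 × (37.1/22401) = -2.1364…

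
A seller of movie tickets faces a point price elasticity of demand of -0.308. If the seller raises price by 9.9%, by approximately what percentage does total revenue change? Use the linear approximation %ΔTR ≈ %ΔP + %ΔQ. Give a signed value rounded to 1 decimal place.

%ΔQ ≈ Ed × %ΔP = (-0.308) × (+9.9%) = -3.0492%
%ΔTR ≈ %ΔP + %ΔQ = (+9.9%) + (-3.0492%) = +6.8508%

+6.9%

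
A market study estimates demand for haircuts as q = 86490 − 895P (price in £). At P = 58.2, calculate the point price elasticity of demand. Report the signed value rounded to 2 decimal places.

dq/dP = −895. At P = 58.2, q = 86490 − 895(58.2) = 34401.
Ed = (dq/dP)·(P/q) = −895 × (58.2/34401) = -1.5141…

-1.51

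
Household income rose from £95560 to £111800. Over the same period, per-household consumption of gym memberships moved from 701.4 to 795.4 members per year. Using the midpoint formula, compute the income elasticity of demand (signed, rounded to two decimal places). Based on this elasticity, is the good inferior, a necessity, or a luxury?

%ΔQ = (795.4 − 701.4)/[( 701.4 + 795.4)/2] = 94/748.4 = 0.125601…
%ΔIncome = (111800 − 95560)/[( 95560 + 111800)/2] = 16240/103680 = 0.156635…
E_income = (94/748.4) / (16240/103680) = 0.8018…
0 < E_income < 1 ⇒ normal good, necessity.

0.80; necessity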